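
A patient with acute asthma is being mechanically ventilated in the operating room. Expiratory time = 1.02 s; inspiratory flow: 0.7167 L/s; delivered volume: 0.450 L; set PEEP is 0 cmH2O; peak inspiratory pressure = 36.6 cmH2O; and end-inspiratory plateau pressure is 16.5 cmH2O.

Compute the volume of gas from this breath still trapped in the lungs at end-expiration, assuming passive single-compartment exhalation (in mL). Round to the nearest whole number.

R = (PIP − Pplat)/V̇ = (36.6 − 16.5) / 0.7167 = 20.1/0.7167 = 28.045 cmH2O·s/L.
C = Vt/(Pplat − PEEP) = 450.0 / (16.5 − 0) = 450.0/16.5 = 27.273 mL/cmH2O.
τ = R × C = 28.045 × 0.02727 L/cmH2O = 0.7648 s.
Fraction remaining = e^(−Te/τ) = e^(−1.02/0.7648) = 0.2635.
Trapped volume = 450.0 × 0.2635 = 118.58 mL.

119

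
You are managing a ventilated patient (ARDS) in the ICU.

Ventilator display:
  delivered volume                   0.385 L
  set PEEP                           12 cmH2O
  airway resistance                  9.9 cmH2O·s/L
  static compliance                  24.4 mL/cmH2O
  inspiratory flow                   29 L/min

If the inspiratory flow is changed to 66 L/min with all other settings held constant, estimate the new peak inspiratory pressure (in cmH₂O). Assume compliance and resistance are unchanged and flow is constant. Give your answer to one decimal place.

Flow: 29 L/min ÷ 60 = 0.4833 L/s.
New flow: 66 L/min ÷ 60 = 1.1 L/s.
PIP = Vt/C + R·V̇ + PEEP (constant-flow equation of motion).
Only the resistive term changes: ΔPIP = R × ΔV̇ = 9.9 × (1.1 − 0.4833) = 9.9 × 0.6167 = 6.105 cmH2O.
Original PIP = 385/24.4 + 9.9×0.4833 + 12 = 32.563 cmH2O; new PIP = 32.563 + (6.105) = 38.668 cmH2O.

38.7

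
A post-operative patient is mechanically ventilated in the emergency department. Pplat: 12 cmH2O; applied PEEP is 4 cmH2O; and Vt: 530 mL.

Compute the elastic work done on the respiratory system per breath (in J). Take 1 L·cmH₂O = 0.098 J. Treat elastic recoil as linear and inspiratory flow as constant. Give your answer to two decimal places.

0.21

Elastic work ≈ ½ × (Pplat − PEEP) × Vt = 0.5 × (12 − 4) × 0.530 L = 0.5 × 8.0 × 0.530 = 2.12 L·cmH2O.
× 0.098 J/(L·cmH2O) → 0.2078 J.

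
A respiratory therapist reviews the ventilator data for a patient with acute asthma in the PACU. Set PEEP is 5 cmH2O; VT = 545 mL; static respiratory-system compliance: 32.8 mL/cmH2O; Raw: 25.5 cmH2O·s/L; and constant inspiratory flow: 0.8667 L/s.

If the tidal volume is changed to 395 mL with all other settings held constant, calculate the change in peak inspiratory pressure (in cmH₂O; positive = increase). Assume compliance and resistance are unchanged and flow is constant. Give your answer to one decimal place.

-4.6

PIP = Vt/C + R·V̇ + PEEP (constant-flow equation of motion).
Only the elastic term changes: ΔPIP = ΔVt / C = (395 − 545) / 32.8 = -4.573 cmH2O.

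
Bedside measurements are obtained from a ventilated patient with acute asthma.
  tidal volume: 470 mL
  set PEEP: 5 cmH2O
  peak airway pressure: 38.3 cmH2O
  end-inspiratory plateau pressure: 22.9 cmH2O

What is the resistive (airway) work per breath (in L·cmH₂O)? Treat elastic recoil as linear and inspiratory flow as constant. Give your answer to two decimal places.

7.24

With constant inspiratory flow the resistive pressure is constant at PIP − Pplat = 38.3 − 22.9 = 15.4 cmH2O, so resistive work = 15.4 × 0.470 = 7.238 L·cmH2O.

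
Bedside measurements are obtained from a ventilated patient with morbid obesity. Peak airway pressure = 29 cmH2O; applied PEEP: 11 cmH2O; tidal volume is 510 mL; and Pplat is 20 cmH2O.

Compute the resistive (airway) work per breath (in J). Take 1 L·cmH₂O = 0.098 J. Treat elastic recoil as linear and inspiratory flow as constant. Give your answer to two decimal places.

0.45

With constant inspiratory flow the resistive pressure is constant at PIP − Pplat = 29 − 20 = 9.0 cmH2O, so resistive work = 9.0 × 0.510 = 4.59 L·cmH2O.
× 0.098 J/(L·cmH2O) → 0.4498 J.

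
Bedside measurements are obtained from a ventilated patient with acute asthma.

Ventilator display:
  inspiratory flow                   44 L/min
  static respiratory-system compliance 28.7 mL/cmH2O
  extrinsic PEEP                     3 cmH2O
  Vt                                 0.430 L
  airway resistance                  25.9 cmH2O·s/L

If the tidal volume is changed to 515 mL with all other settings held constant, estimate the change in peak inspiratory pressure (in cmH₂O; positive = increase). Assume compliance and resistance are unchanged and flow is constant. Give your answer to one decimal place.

3.0

PIP = Vt/C + R·V̇ + PEEP (constant-flow equation of motion).
Only the elastic term changes: ΔPIP = ΔVt / C = (515 − 430) / 28.7 = 2.962 cmH2O.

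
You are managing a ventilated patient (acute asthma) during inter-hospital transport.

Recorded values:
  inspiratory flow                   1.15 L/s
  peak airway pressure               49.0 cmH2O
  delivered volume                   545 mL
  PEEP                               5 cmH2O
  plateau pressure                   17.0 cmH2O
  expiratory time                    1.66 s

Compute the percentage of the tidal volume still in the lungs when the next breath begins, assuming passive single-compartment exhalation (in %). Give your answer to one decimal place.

R = (PIP − Pplat)/V̇ = (49.0 − 17.0) / 1.15 = 32.0/1.15 = 27.826 cmH2O·s/L.
C = Vt/(Pplat − PEEP) = 545.0 / (17.0 − 5) = 545.0/12.0 = 45.417 mL/cmH2O.
τ = R × C = 27.826 × 0.04542 L/cmH2O = 1.264 s.
Fraction remaining at end-expiration = e^(−Te/τ) = e^(−1.66/1.264) = 0.2689 → 26.89%.

26.9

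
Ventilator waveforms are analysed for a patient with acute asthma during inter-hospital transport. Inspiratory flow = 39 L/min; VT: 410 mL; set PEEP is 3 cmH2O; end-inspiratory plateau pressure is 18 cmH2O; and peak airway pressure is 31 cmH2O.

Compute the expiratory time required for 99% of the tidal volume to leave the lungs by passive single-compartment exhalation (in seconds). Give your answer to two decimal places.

Flow: 39 L/min ÷ 60 = 0.65 L/s.
R = (PIP − Pplat)/V̇ = (31 − 18) / 0.65 = 13.0/0.65 = 20.0 cmH2O·s/L.
C = Vt/(Pplat − PEEP) = 410.0 / (18 − 3) = 410.0/15.0 = 27.333 mL/cmH2O.
τ = R × C = 20.0 × 0.02733 L/cmH2O = 0.5466 s.
t = −τ·ln(1 − 0.99) = −0.5466·ln(0.01) = 2.517 s.

2.52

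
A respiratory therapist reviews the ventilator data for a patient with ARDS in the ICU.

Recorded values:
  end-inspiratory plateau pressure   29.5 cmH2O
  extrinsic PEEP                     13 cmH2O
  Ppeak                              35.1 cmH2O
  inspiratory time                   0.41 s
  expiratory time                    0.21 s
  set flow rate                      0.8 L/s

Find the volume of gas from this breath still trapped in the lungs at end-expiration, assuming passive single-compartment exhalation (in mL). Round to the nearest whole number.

73

Vt = flow × Ti = 0.8 L/s × 0.41 s × 1000 mL/L = 328.0 mL.
R = (PIP − Pplat)/V̇ = (35.1 − 29.5) / 0.8 = 5.6/0.8 = 7.0 cmH2O·s/L.
C = Vt/(Pplat − PEEP) = 328.0 / (29.5 − 13) = 328.0/16.5 = 19.879 mL/cmH2O.
τ = R × C = 7.0 × 0.01988 L/cmH2O = 0.1392 s.
Fraction remaining = e^(−Te/τ) = e^(−0.21/0.1392) = 0.2212.
Trapped volume = 328.0 × 0.2212 = 72.554 mL.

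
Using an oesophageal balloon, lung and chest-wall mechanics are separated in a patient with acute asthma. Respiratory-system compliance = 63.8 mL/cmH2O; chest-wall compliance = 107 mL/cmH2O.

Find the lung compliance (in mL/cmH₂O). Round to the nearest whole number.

1/CL = 1/Crs − 1/Ccw.
1/CL = 1/63.8 − 1/107 = 0.006328.
CL = 158.03 mL/cmH2O.

158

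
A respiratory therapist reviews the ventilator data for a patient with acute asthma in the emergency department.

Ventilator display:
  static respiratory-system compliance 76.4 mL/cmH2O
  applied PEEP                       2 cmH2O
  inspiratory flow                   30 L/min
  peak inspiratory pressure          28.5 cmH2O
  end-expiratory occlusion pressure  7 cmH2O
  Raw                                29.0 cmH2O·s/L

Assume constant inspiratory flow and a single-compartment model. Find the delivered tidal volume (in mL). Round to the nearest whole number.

535

Flow: 30 L/min ÷ 60 = 0.5 L/s.
Total PEEP = 7 cmH2O (set 2 + intrinsic 5); this is the baseline alveolar pressure.
Equation of motion (constant flow): PIP = Vt/C + R·V̇ + PEEP.
Vt/C = PIP − R·V̇ − PEEP = 28.5 − 14.5 − 7 = 7.0 cmH2O.
Vt = C × 7.0 = 76.4 × 7.0 = 534.8 mL.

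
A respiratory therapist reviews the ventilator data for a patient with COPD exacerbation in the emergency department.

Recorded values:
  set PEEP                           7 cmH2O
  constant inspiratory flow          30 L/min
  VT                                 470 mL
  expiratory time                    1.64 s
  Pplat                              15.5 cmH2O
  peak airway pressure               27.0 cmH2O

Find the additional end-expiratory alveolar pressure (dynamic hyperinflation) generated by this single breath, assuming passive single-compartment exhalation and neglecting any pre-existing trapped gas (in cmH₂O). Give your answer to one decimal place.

Flow: 30 L/min ÷ 60 = 0.5 L/s.
R = (PIP − Pplat)/V̇ = (27.0 − 15.5) / 0.5 = 11.5/0.5 = 23.0 cmH2O·s/L.
C = Vt/(Pplat − PEEP) = 470.0 / (15.5 − 7) = 470.0/8.5 = 55.294 mL/cmH2O.
τ = R × C = 23.0 × 0.05529 L/cmH2O = 1.272 s.
Fraction remaining = e^(−Te/τ) = e^(−1.64/1.272) = 0.2755; trapped volume = 470.0 × 0.2755 = 129.49 mL.
Additional alveolar pressure from trapping ≈ V_trapped / C = 129.49 / 55.294 = 2.342 cmH2O.

2.3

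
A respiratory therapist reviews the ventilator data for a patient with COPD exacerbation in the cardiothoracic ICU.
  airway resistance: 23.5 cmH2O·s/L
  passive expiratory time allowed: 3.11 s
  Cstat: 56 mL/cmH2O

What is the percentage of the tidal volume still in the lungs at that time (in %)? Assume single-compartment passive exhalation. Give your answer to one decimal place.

τ = R × C = 23.5 × 56 mL/cmH2O = 23.5 × 0.056 L/cmH2O = 1.316 s.
Passive exhalation: V(t)/V₀ = e^(−t/τ) = e^(−3.11/1.316) = 0.09412.
Fraction remaining = 0.09412 → 9.412%.

9.4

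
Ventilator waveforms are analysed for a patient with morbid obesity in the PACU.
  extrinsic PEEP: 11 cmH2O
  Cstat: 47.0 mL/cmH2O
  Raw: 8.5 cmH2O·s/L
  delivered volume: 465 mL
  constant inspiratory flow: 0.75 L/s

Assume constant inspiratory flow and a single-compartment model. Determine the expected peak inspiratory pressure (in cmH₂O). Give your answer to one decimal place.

Equation of motion (constant flow): PIP = Vt/C + R·V̇ + PEEP.
PIP = 465/47.0 + 8.5×0.75 + 11 = 9.894 + 6.375 + 11 = 27.269 cmH2O.

27.3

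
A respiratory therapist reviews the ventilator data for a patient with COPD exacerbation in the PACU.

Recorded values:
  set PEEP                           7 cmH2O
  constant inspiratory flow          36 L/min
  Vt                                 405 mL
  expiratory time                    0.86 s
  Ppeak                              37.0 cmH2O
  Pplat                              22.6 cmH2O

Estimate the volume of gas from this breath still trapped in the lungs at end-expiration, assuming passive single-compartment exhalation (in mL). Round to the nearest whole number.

102

Flow: 36 L/min ÷ 60 = 0.6 L/s.
R = (PIP − Pplat)/V̇ = (37.0 − 22.6) / 0.6 = 14.4/0.6 = 24.0 cmH2O·s/L.
C = Vt/(Pplat − PEEP) = 405.0 / (22.6 − 7) = 405.0/15.6 = 25.962 mL/cmH2O.
τ = R × C = 24.0 × 0.02596 L/cmH2O = 0.623 s.
Fraction remaining = e^(−Te/τ) = e^(−0.86/0.623) = 0.2515.
Trapped volume = 405.0 × 0.2515 = 101.86 mL.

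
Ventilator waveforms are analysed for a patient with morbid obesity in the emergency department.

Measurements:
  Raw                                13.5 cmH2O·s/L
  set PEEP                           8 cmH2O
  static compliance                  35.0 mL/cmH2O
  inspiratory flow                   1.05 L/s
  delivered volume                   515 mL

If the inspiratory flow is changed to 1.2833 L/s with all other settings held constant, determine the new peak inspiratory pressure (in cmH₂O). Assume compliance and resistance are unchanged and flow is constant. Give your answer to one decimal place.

40.0

PIP = Vt/C + R·V̇ + PEEP (constant-flow equation of motion).
Only the resistive term changes: ΔPIP = R × ΔV̇ = 13.5 × (1.2833 − 1.05) = 13.5 × 0.2333 = 3.15 cmH2O.
Original PIP = 515/35.0 + 13.5×1.05 + 8 = 36.889 cmH2O; new PIP = 36.889 + (3.15) = 40.039 cmH2O.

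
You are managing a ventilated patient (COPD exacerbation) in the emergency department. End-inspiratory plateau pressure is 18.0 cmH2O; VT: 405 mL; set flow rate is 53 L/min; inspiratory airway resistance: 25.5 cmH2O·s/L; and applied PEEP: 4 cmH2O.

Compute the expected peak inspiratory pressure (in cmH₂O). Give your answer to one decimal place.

Flow: 53 L/min ÷ 60 = 0.8833 L/s.
PIP = Pplat + Raw × flow = 18.0 + 25.5 × 0.8833 = 18.0 + 22.524 = 40.524 cmH2O.

40.5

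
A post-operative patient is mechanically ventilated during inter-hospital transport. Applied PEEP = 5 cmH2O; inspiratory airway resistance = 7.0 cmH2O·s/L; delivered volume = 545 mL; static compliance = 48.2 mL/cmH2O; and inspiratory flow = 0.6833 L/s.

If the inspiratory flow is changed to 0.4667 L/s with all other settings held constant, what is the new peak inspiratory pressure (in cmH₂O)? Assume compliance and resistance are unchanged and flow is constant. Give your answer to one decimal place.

19.6

PIP = Vt/C + R·V̇ + PEEP (constant-flow equation of motion).
Only the resistive term changes: ΔPIP = R × ΔV̇ = 7.0 × (0.4667 − 0.6833) = 7.0 × -0.2166 = -1.516 cmH2O.
Original PIP = 545/48.2 + 7.0×0.6833 + 5 = 21.09 cmH2O; new PIP = 21.09 + (-1.516) = 19.574 cmH2O.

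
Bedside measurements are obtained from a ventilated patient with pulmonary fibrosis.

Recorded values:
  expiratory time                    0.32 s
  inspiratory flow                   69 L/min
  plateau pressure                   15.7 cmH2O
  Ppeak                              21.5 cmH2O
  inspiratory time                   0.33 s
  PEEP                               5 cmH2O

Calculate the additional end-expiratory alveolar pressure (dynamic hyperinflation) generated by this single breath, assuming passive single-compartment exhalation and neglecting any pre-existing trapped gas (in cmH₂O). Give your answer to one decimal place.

1.8

Flow: 69 L/min ÷ 60 = 1.15 L/s.
Vt = flow × Ti = 1.15 L/s × 0.33 s × 1000 mL/L = 379.5 mL.
R = (PIP − Pplat)/V̇ = (21.5 − 15.7) / 1.15 = 5.8/1.15 = 5.043 cmH2O·s/L.
C = Vt/(Pplat − PEEP) = 379.5 / (15.7 − 5) = 379.5/10.7 = 35.467 mL/cmH2O.
τ = R × C = 5.043 × 0.03547 L/cmH2O = 0.1789 s.
Fraction remaining = e^(−Te/τ) = e^(−0.32/0.1789) = 0.1672; trapped volume = 379.5 × 0.1672 = 63.452 mL.
Additional alveolar pressure from trapping ≈ V_trapped / C = 63.452 / 35.467 = 1.789 cmH2O.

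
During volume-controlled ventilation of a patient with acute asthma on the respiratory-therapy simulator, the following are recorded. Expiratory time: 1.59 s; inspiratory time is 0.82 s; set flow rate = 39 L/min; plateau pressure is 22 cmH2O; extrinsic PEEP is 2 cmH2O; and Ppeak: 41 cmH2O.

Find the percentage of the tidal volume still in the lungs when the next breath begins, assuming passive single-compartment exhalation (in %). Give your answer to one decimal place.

13.0

Flow: 39 L/min ÷ 60 = 0.65 L/s.
Vt = flow × Ti = 0.65 L/s × 0.82 s × 1000 mL/L = 533.0 mL.
R = (PIP − Pplat)/V̇ = (41 − 22) / 0.65 = 19.0/0.65 = 29.231 cmH2O·s/L.
C = Vt/(Pplat − PEEP) = 533.0 / (22 − 2) = 533.0/20.0 = 26.65 mL/cmH2O.
τ = R × C = 29.231 × 0.02665 L/cmH2O = 0.779 s.
Fraction remaining at end-expiration = e^(−Te/τ) = e^(−1.59/0.779) = 0.1299 → 12.99%.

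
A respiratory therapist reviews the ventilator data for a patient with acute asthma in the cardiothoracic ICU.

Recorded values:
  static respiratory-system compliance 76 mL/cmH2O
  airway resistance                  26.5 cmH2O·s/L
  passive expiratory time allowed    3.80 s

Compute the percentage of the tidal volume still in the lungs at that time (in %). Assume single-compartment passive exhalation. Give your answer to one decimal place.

τ = R × C = 26.5 × 76 mL/cmH2O = 26.5 × 0.076 L/cmH2O = 2.014 s.
Passive exhalation: V(t)/V₀ = e^(−t/τ) = e^(−3.80/2.014) = 0.1516.
Fraction remaining = 0.1516 → 15.16%.

15.2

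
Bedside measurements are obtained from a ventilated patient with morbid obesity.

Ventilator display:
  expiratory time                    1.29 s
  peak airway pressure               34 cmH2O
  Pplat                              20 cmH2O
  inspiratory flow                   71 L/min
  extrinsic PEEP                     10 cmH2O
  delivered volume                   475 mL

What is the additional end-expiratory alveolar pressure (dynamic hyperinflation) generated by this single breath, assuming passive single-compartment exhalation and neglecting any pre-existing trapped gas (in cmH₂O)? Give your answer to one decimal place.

1.0

Flow: 71 L/min ÷ 60 = 1.1833 L/s.
R = (PIP − Pplat)/V̇ = (34 − 20) / 1.1833 = 14.0/1.1833 = 11.831 cmH2O·s/L.
C = Vt/(Pplat − PEEP) = 475.0 / (20 − 10) = 475.0/10.0 = 47.5 mL/cmH2O.
τ = R × C = 11.831 × 0.0475 L/cmH2O = 0.562 s.
Fraction remaining = e^(−Te/τ) = e^(−1.29/0.562) = 0.1007; trapped volume = 475.0 × 0.1007 = 47.833 mL.
Additional alveolar pressure from trapping ≈ V_trapped / C = 47.833 / 47.5 = 1.007 cmH2O.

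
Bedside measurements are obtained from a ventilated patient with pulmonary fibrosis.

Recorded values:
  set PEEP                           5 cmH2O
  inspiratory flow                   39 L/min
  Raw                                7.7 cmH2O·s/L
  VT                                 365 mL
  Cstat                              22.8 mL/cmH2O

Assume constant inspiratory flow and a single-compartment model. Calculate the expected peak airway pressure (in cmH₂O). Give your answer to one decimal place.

26.0

Flow: 39 L/min ÷ 60 = 0.65 L/s.
Equation of motion (constant flow): PIP = Vt/C + R·V̇ + PEEP.
PIP = 365/22.8 + 7.7×0.65 + 5 = 16.009 + 5.005 + 5 = 26.014 cmH2O.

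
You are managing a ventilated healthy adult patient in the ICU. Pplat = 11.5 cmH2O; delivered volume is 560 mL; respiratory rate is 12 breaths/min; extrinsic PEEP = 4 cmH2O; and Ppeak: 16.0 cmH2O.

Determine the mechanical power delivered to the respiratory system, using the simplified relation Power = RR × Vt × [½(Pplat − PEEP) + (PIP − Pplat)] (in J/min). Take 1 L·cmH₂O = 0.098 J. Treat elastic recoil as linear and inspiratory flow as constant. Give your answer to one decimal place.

5.4

Per-breath work = Vt × [½(Pplat−PEEP) + (PIP−Pplat)] = 0.560 × [0.5×7.5 + 4.5] = 0.560 × 8.25 = 4.62 L·cmH2O.
Power = 12 × 4.62 = 55.44 L·cmH2O/min.
× 0.098 J/(L·cmH2O) → 5.433 J/min.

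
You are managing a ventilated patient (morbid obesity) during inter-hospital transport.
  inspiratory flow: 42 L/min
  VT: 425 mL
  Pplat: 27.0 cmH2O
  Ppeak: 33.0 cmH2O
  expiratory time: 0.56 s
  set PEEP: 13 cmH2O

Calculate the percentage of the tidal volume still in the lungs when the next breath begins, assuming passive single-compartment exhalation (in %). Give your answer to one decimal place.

11.6

Flow: 42 L/min ÷ 60 = 0.7 L/s.
R = (PIP − Pplat)/V̇ = (33.0 − 27.0) / 0.7 = 6.0/0.7 = 8.571 cmH2O·s/L.
C = Vt/(Pplat − PEEP) = 425.0 / (27.0 − 13) = 425.0/14.0 = 30.357 mL/cmH2O.
τ = R × C = 8.571 × 0.03036 L/cmH2O = 0.2602 s.
Fraction remaining at end-expiration = e^(−Te/τ) = e^(−0.56/0.2602) = 0.1162 → 11.62%.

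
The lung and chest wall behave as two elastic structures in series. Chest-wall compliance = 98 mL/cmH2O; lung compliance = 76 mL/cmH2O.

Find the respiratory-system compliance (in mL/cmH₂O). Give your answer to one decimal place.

42.8

Lung and chest wall are elastances in series: 1/Crs = 1/CL + 1/Ccw.
1/Crs = 1/76 + 1/98 = 0.02336.
Crs = 42.808 mL/cmH2O.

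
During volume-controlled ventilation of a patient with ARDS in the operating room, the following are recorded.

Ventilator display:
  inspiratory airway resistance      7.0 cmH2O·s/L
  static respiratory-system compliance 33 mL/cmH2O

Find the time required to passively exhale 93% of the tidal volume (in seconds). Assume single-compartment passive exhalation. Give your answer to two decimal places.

τ = R × C = 7.0 × 33 mL/cmH2O = 7.0 × 0.033 L/cmH2O = 0.231 s.
Exhaled fraction f = 1 − e^(−t/τ) → t = −τ·ln(1 − f) = −0.231·ln(0.07) = 0.6143 s.

0.61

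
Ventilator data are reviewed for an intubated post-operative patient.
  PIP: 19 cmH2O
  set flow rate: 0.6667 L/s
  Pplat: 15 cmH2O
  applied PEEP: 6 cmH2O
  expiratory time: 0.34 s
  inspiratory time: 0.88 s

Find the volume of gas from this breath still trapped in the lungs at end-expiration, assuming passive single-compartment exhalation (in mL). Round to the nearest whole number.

246

Vt = flow × Ti = 0.6667 L/s × 0.88 s × 1000 mL/L = 586.7 mL.
R = (PIP − Pplat)/V̇ = (19 − 15) / 0.6667 = 4.0/0.6667 = 6.0 cmH2O·s/L.
C = Vt/(Pplat − PEEP) = 586.7 / (15 − 6) = 586.7/9.0 = 65.189 mL/cmH2O.
τ = R × C = 6.0 × 0.06519 L/cmH2O = 0.3911 s.
Fraction remaining = e^(−Te/τ) = e^(−0.34/0.3911) = 0.4192.
Trapped volume = 586.7 × 0.4192 = 245.94 mL.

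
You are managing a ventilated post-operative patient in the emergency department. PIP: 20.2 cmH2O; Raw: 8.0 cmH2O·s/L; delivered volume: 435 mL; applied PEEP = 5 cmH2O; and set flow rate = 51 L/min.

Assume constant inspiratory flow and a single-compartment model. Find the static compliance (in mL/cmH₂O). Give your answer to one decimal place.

51.8

Flow: 51 L/min ÷ 60 = 0.85 L/s.
Equation of motion (constant flow): PIP = Vt/C + R·V̇ + PEEP.
Vt/C = PIP − R·V̇ − PEEP = 20.2 − 8.0×0.85 − 5 = 20.2 − 6.8 − 5 = 8.4 cmH2O.
C = Vt / 8.4 = 435 / 8.4 = 51.786 mL/cmH2O.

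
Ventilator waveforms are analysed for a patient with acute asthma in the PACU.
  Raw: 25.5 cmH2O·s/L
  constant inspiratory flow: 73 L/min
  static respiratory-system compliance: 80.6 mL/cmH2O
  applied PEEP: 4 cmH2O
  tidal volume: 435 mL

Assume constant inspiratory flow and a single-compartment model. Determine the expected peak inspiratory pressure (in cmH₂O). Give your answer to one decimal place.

Flow: 73 L/min ÷ 60 = 1.2167 L/s.
Equation of motion (constant flow): PIP = Vt/C + R·V̇ + PEEP.
PIP = 435/80.6 + 25.5×1.2167 + 4 = 5.397 + 31.026 + 4 = 40.423 cmH2O.

40.4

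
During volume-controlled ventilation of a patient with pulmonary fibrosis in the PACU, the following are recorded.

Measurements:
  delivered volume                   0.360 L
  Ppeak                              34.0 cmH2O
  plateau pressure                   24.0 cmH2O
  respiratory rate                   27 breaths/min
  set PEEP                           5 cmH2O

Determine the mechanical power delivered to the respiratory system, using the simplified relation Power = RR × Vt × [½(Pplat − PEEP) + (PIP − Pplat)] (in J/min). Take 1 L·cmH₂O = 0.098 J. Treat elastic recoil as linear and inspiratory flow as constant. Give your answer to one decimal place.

18.6

Per-breath work = Vt × [½(Pplat−PEEP) + (PIP−Pplat)] = 0.360 × [0.5×19.0 + 10.0] = 0.360 × 19.5 = 7.02 L·cmH2O.
Power = 27 × 7.02 = 189.54 L·cmH2O/min.
× 0.098 J/(L·cmH2O) → 18.575 J/min.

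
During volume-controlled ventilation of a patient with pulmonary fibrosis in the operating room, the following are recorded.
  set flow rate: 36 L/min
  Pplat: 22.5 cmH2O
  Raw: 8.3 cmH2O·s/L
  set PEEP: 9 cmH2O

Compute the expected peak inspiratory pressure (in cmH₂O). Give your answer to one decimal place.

27.5

Flow: 36 L/min ÷ 60 = 0.6 L/s.
PIP = Pplat + Raw × flow = 22.5 + 8.3 × 0.6 = 22.5 + 4.98 = 27.48 cmH2O.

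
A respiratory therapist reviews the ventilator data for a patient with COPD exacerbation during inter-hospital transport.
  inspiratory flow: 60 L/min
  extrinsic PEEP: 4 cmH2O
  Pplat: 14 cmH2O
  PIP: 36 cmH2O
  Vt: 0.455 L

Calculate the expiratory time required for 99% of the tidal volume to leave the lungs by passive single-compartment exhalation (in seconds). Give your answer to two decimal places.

4.61

Flow: 60 L/min ÷ 60 = 1 L/s.
R = (PIP − Pplat)/V̇ = (36 − 14) / 1 = 22.0/1 = 22.0 cmH2O·s/L.
C = Vt/(Pplat − PEEP) = 455.0 / (14 − 4) = 455.0/10.0 = 45.5 mL/cmH2O.
τ = R × C = 22.0 × 0.0455 L/cmH2O = 1.001 s.
t = −τ·ln(1 − 0.99) = −1.001·ln(0.01) = 4.61 s.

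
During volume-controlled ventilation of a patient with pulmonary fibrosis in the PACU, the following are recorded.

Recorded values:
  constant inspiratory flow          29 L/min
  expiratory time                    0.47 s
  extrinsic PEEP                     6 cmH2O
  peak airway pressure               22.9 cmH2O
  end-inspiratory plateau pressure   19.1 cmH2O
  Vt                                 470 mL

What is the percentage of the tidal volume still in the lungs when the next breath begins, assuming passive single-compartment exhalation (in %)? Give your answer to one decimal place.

18.9

Flow: 29 L/min ÷ 60 = 0.4833 L/s.
R = (PIP − Pplat)/V̇ = (22.9 − 19.1) / 0.4833 = 3.8/0.4833 = 7.863 cmH2O·s/L.
C = Vt/(Pplat − PEEP) = 470.0 / (19.1 − 6) = 470.0/13.1 = 35.878 mL/cmH2O.
τ = R × C = 7.863 × 0.03588 L/cmH2O = 0.2821 s.
Fraction remaining at end-expiration = e^(−Te/τ) = e^(−0.47/0.2821) = 0.189 → 18.9%.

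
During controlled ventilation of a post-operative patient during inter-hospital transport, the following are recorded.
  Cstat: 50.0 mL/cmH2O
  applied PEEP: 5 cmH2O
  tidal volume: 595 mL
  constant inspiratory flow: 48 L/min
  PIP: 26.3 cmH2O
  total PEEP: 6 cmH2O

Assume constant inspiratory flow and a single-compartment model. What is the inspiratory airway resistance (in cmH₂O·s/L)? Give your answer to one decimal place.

Flow: 48 L/min ÷ 60 = 0.8 L/s.
Total PEEP = 6 cmH2O (set 5 + intrinsic 1); this is the baseline alveolar pressure.
Equation of motion (constant flow): PIP = Vt/C + R·V̇ + PEEP.
R·V̇ = PIP − Vt/C − PEEP = 26.3 − 595/50.0 − 6 = 26.3 − 11.9 − 6 = 8.4 cmH2O.
R = 8.4 / 0.8 = 10.5 cmH2O·s/L.

10.5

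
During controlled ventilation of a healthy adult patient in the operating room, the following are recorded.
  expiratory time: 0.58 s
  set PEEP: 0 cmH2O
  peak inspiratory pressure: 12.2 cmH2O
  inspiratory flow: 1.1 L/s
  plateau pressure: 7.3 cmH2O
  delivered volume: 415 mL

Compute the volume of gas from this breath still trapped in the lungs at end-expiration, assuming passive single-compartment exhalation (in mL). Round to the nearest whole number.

R = (PIP − Pplat)/V̇ = (12.2 − 7.3) / 1.1 = 4.9/1.1 = 4.455 cmH2O·s/L.
C = Vt/(Pplat − PEEP) = 415.0 / (7.3 − 0) = 415.0/7.3 = 56.849 mL/cmH2O.
τ = R × C = 4.455 × 0.05685 L/cmH2O = 0.2533 s.
Fraction remaining = e^(−Te/τ) = e^(−0.58/0.2533) = 0.1013.
Trapped volume = 415.0 × 0.1013 = 42.04 mL.

42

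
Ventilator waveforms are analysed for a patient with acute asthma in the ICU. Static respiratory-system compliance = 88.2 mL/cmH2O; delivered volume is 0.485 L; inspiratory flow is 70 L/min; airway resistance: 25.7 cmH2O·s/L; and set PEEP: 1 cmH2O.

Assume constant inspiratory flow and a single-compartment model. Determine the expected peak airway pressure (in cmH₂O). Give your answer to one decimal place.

Flow: 70 L/min ÷ 60 = 1.1667 L/s.
Equation of motion (constant flow): PIP = Vt/C + R·V̇ + PEEP.
PIP = 485/88.2 + 25.7×1.1667 + 1 = 5.499 + 29.984 + 1 = 36.483 cmH2O.

36.5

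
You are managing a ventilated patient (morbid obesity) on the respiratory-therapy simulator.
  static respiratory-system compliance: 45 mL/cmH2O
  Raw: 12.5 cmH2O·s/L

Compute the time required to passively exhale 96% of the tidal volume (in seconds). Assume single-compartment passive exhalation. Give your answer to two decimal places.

τ = R × C = 12.5 × 45 mL/cmH2O = 12.5 × 0.045 L/cmH2O = 0.5625 s.
Exhaled fraction f = 1 − e^(−t/τ) → t = −τ·ln(1 − f) = −0.5625·ln(0.04) = 1.811 s.

1.81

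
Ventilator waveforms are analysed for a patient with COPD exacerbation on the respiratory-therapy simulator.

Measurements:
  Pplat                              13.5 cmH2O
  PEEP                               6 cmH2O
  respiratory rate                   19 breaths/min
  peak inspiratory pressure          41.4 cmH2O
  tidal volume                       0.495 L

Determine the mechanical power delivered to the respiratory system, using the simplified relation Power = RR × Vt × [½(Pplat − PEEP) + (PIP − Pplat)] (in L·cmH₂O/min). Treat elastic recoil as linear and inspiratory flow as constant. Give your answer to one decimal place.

297.7

Per-breath work = Vt × [½(Pplat−PEEP) + (PIP−Pplat)] = 0.495 × [0.5×7.5 + 27.9] = 0.495 × 31.65 = 15.667 L·cmH2O.
Power = 19 × 15.667 = 297.67 L·cmH2O/min.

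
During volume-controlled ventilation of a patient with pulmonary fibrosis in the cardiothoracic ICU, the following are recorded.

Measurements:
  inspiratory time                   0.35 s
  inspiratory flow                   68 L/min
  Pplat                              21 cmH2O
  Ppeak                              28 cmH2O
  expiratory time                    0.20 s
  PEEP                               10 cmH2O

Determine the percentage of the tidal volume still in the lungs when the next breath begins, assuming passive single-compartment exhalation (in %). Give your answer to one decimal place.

Flow: 68 L/min ÷ 60 = 1.1333 L/s.
Vt = flow × Ti = 1.1333 L/s × 0.35 s × 1000 mL/L = 396.66 mL.
R = (PIP − Pplat)/V̇ = (28 − 21) / 1.1333 = 7.0/1.1333 = 6.177 cmH2O·s/L.
C = Vt/(Pplat − PEEP) = 396.66 / (21 − 10) = 396.66/11.0 = 36.06 mL/cmH2O.
τ = R × C = 6.177 × 0.03606 L/cmH2O = 0.2227 s.
Fraction remaining at end-expiration = e^(−Te/τ) = e^(−0.20/0.2227) = 0.4074 → 40.74%.

40.7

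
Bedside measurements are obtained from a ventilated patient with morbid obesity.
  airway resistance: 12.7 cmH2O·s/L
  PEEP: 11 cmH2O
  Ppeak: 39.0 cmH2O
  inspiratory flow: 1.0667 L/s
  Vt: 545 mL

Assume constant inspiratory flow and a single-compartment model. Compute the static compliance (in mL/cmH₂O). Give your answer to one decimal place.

Equation of motion (constant flow): PIP = Vt/C + R·V̇ + PEEP.
Vt/C = PIP − R·V̇ − PEEP = 39.0 − 12.7×1.0667 − 11 = 39.0 − 13.547 − 11 = 14.453 cmH2O.
C = Vt / 14.453 = 545 / 14.453 = 37.708 mL/cmH2O.

37.7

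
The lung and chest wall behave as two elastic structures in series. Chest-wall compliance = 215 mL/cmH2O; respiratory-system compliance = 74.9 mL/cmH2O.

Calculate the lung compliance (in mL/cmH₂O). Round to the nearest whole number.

115

1/CL = 1/Crs − 1/Ccw.
1/CL = 1/74.9 − 1/215 = 0.0087.
CL = 114.94 mL/cmH2O.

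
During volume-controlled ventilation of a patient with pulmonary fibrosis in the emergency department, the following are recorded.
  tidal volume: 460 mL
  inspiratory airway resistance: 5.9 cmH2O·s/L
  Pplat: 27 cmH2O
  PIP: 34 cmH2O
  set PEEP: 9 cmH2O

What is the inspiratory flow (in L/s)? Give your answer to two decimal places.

1.19

flow = (PIP − Pplat) / Raw = 7.0 / 5.9 = 1.186 L/s.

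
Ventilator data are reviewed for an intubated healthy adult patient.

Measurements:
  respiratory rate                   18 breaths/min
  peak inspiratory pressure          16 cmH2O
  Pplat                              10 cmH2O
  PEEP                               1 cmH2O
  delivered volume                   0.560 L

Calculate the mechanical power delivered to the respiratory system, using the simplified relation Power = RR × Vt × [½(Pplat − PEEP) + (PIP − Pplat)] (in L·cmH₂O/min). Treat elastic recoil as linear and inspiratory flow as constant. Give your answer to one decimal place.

Per-breath work = Vt × [½(Pplat−PEEP) + (PIP−Pplat)] = 0.560 × [0.5×9.0 + 6.0] = 0.560 × 10.5 = 5.88 L·cmH2O.
Power = 18 × 5.88 = 105.84 L·cmH2O/min.

105.8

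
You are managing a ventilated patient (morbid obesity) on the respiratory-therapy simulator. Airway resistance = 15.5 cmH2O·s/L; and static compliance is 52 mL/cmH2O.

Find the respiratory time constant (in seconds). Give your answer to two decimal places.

0.81

τ = R × C = 15.5 × 52 mL/cmH2O = 15.5 × 0.052 L/cmH2O = 0.806 s.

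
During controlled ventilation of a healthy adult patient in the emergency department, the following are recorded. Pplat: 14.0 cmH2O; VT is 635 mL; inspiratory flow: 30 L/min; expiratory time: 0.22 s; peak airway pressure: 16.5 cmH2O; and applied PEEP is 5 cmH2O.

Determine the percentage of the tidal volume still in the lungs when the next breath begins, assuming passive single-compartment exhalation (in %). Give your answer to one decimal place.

53.6

Flow: 30 L/min ÷ 60 = 0.5 L/s.
R = (PIP − Pplat)/V̇ = (16.5 − 14.0) / 0.5 = 2.5/0.5 = 5.0 cmH2O·s/L.
C = Vt/(Pplat − PEEP) = 635.0 / (14.0 − 5) = 635.0/9.0 = 70.556 mL/cmH2O.
τ = R × C = 5.0 × 0.07056 L/cmH2O = 0.3528 s.
Fraction remaining at end-expiration = e^(−Te/τ) = e^(−0.22/0.3528) = 0.536 → 53.6%.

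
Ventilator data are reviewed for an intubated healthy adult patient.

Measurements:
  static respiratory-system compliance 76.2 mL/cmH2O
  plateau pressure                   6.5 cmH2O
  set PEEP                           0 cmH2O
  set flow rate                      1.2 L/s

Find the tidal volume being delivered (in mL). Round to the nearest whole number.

Vt = Cstat × (Pplat − PEEP) = 76.2 × (6.5 − 0) = 76.2 × 6.5 = 495.3 mL.

495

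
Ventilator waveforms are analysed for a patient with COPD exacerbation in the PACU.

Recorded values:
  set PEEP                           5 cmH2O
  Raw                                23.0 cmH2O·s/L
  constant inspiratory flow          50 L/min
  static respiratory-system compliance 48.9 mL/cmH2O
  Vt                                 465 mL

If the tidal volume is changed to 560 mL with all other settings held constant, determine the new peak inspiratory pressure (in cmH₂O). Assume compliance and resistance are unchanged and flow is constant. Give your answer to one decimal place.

35.6

Flow: 50 L/min ÷ 60 = 0.8333 L/s.
PIP = Vt/C + R·V̇ + PEEP (constant-flow equation of motion).
Only the elastic term changes: ΔPIP = ΔVt / C = (560 − 465) / 48.9 = 1.943 cmH2O.
Original PIP = 465/48.9 + 23.0×0.8333 + 5 = 33.675 cmH2O; new PIP = 33.675 + (1.943) = 35.618 cmH2O.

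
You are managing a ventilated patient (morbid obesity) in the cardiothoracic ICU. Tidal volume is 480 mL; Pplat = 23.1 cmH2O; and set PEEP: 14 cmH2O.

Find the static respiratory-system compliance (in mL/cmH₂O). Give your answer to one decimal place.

Cstat = Vt / (Pplat − PEEP) = 480 / (23.1 − 14) = 480 / 9.1 = 52.747 mL/cmH2O.

52.7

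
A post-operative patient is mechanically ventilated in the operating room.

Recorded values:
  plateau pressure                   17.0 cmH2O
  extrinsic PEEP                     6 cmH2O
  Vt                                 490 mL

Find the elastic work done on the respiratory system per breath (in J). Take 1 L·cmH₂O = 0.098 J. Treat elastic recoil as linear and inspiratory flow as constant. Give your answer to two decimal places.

0.26

Elastic work ≈ ½ × (Pplat − PEEP) × Vt = 0.5 × (17.0 − 6) × 0.490 L = 0.5 × 11.0 × 0.490 = 2.695 L·cmH2O.
× 0.098 J/(L·cmH2O) → 0.2641 J.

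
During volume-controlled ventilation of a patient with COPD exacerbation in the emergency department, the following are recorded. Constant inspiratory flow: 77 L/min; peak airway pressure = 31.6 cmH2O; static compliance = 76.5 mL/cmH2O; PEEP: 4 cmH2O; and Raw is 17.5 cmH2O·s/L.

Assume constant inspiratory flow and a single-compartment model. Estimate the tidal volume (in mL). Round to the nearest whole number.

393

Flow: 77 L/min ÷ 60 = 1.2833 L/s.
Equation of motion (constant flow): PIP = Vt/C + R·V̇ + PEEP.
Vt/C = PIP − R·V̇ − PEEP = 31.6 − 22.458 − 4 = 5.142 cmH2O.
Vt = C × 5.142 = 76.5 × 5.142 = 393.36 mL.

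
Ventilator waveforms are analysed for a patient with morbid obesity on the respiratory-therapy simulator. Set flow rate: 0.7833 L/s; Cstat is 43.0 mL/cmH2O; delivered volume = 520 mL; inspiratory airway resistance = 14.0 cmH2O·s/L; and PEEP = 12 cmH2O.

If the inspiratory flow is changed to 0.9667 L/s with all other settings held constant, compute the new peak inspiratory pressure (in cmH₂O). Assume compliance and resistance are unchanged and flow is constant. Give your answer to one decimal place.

37.6

PIP = Vt/C + R·V̇ + PEEP (constant-flow equation of motion).
Only the resistive term changes: ΔPIP = R × ΔV̇ = 14.0 × (0.9667 − 0.7833) = 14.0 × 0.1834 = 2.568 cmH2O.
Original PIP = 520/43.0 + 14.0×0.7833 + 12 = 35.059 cmH2O; new PIP = 35.059 + (2.568) = 37.627 cmH2O.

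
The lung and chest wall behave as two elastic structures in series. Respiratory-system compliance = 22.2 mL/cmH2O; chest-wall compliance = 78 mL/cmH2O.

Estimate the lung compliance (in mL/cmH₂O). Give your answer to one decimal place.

31.0

1/CL = 1/Crs − 1/Ccw.
1/CL = 1/22.2 − 1/78 = 0.03222.
CL = 31.037 mL/cmH2O.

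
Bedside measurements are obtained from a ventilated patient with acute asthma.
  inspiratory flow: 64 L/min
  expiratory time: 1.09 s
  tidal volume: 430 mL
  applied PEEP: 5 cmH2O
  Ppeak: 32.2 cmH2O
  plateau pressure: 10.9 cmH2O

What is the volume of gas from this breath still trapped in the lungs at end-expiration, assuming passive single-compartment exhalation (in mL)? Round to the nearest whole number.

Flow: 64 L/min ÷ 60 = 1.0667 L/s.
R = (PIP − Pplat)/V̇ = (32.2 − 10.9) / 1.0667 = 21.3/1.0667 = 19.968 cmH2O·s/L.
C = Vt/(Pplat − PEEP) = 430.0 / (10.9 − 5) = 430.0/5.9 = 72.881 mL/cmH2O.
τ = R × C = 19.968 × 0.07288 L/cmH2O = 1.455 s.
Fraction remaining = e^(−Te/τ) = e^(−1.09/1.455) = 0.4728.
Trapped volume = 430.0 × 0.4728 = 203.3 mL.

203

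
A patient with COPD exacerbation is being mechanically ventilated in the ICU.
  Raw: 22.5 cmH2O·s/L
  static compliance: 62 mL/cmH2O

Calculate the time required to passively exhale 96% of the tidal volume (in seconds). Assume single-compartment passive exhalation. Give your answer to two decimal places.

τ = R × C = 22.5 × 62 mL/cmH2O = 22.5 × 0.062 L/cmH2O = 1.395 s.
Exhaled fraction f = 1 − e^(−t/τ) → t = −τ·ln(1 − f) = −1.395·ln(0.04) = 4.49 s.

4.49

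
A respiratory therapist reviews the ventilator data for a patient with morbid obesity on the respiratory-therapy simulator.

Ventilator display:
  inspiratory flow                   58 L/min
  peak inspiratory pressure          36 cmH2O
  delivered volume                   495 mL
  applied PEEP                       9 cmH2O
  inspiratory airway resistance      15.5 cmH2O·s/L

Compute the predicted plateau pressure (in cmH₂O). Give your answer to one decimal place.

21.0

Flow: 58 L/min ÷ 60 = 0.9667 L/s.
Pplat = PIP − Raw × flow = 36 − 15.5 × 0.9667 = 36 − 14.984 = 21.016 cmH2O.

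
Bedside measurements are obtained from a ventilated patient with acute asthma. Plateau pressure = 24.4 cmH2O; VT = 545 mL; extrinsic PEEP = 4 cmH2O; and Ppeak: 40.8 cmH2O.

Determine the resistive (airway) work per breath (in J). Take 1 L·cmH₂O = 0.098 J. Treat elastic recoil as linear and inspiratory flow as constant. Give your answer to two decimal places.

0.88

With constant inspiratory flow the resistive pressure is constant at PIP − Pplat = 40.8 − 24.4 = 16.4 cmH2O, so resistive work = 16.4 × 0.545 = 8.938 L·cmH2O.
× 0.098 J/(L·cmH2O) → 0.8759 J.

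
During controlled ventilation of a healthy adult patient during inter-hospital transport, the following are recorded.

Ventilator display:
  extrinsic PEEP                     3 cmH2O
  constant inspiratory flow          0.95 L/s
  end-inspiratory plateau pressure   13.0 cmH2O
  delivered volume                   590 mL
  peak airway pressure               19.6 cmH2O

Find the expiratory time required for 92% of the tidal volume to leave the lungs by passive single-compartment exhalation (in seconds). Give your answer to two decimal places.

R = (PIP − Pplat)/V̇ = (19.6 − 13.0) / 0.95 = 6.6/0.95 = 6.947 cmH2O·s/L.
C = Vt/(Pplat − PEEP) = 590.0 / (13.0 − 3) = 590.0/10.0 = 59.0 mL/cmH2O.
τ = R × C = 6.947 × 0.059 L/cmH2O = 0.4099 s.
t = −τ·ln(1 − 0.92) = −0.4099·ln(0.08) = 1.035 s.

1.04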